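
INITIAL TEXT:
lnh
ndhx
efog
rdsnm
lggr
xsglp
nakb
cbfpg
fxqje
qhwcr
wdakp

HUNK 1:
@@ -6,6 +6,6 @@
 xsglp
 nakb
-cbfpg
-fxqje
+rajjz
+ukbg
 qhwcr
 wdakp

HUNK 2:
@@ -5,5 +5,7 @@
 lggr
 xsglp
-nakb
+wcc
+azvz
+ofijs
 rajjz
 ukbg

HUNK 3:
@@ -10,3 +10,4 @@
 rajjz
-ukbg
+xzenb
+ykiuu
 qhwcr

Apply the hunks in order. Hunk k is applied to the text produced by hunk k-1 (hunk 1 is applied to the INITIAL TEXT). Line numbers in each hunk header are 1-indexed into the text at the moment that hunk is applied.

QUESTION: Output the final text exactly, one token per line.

Answer: lnh
ndhx
efog
rdsnm
lggr
xsglp
wcc
azvz
ofijs
rajjz
xzenb
ykiuu
qhwcr
wdakp

Derivation:
Hunk 1: at line 6 remove [cbfpg,fxqje] add [rajjz,ukbg] -> 11 lines: lnh ndhx efog rdsnm lggr xsglp nakb rajjz ukbg qhwcr wdakp
Hunk 2: at line 5 remove [nakb] add [wcc,azvz,ofijs] -> 13 lines: lnh ndhx efog rdsnm lggr xsglp wcc azvz ofijs rajjz ukbg qhwcr wdakp
Hunk 3: at line 10 remove [ukbg] add [xzenb,ykiuu] -> 14 lines: lnh ndhx efog rdsnm lggr xsglp wcc azvz ofijs rajjz xzenb ykiuu qhwcr wdakp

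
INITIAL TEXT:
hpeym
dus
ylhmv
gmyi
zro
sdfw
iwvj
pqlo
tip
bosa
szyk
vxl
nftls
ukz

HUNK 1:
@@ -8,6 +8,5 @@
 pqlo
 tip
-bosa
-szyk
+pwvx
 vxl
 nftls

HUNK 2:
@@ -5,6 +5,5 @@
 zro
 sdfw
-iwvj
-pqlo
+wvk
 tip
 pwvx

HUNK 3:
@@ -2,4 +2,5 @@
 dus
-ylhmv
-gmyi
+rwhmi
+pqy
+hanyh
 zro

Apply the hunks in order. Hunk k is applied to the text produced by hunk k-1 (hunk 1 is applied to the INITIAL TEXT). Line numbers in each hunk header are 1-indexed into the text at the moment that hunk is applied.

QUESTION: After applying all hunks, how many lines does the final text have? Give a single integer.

Answer: 13

Derivation:
Hunk 1: at line 8 remove [bosa,szyk] add [pwvx] -> 13 lines: hpeym dus ylhmv gmyi zro sdfw iwvj pqlo tip pwvx vxl nftls ukz
Hunk 2: at line 5 remove [iwvj,pqlo] add [wvk] -> 12 lines: hpeym dus ylhmv gmyi zro sdfw wvk tip pwvx vxl nftls ukz
Hunk 3: at line 2 remove [ylhmv,gmyi] add [rwhmi,pqy,hanyh] -> 13 lines: hpeym dus rwhmi pqy hanyh zro sdfw wvk tip pwvx vxl nftls ukz
Final line count: 13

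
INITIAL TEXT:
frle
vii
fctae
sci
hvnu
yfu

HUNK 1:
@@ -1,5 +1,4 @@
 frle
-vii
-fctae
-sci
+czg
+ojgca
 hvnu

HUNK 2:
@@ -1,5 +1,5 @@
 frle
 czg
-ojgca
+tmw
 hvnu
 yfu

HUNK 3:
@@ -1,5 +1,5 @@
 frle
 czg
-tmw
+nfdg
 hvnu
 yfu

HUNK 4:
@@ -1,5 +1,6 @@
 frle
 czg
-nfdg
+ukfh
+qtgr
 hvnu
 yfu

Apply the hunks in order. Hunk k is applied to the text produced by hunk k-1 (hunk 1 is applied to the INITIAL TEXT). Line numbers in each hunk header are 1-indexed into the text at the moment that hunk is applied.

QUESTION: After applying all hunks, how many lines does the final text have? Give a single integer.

Answer: 6

Derivation:
Hunk 1: at line 1 remove [vii,fctae,sci] add [czg,ojgca] -> 5 lines: frle czg ojgca hvnu yfu
Hunk 2: at line 1 remove [ojgca] add [tmw] -> 5 lines: frle czg tmw hvnu yfu
Hunk 3: at line 1 remove [tmw] add [nfdg] -> 5 lines: frle czg nfdg hvnu yfu
Hunk 4: at line 1 remove [nfdg] add [ukfh,qtgr] -> 6 lines: frle czg ukfh qtgr hvnu yfu
Final line count: 6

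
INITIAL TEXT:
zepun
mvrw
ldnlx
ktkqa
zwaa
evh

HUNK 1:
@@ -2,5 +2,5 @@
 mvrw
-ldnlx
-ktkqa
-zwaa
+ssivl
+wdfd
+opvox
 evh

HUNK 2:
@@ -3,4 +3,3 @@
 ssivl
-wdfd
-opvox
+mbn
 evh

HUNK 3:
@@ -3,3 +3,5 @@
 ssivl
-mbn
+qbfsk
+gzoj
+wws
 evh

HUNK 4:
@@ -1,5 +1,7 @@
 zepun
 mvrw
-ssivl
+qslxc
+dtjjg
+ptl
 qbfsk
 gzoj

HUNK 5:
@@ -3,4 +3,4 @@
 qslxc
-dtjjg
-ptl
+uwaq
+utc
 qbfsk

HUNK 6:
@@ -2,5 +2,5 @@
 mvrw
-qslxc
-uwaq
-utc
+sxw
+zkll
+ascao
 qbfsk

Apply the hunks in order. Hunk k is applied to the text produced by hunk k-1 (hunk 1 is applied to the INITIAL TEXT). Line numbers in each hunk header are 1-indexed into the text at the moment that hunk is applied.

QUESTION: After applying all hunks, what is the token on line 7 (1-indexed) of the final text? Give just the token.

Answer: gzoj

Derivation:
Hunk 1: at line 2 remove [ldnlx,ktkqa,zwaa] add [ssivl,wdfd,opvox] -> 6 lines: zepun mvrw ssivl wdfd opvox evh
Hunk 2: at line 3 remove [wdfd,opvox] add [mbn] -> 5 lines: zepun mvrw ssivl mbn evh
Hunk 3: at line 3 remove [mbn] add [qbfsk,gzoj,wws] -> 7 lines: zepun mvrw ssivl qbfsk gzoj wws evh
Hunk 4: at line 1 remove [ssivl] add [qslxc,dtjjg,ptl] -> 9 lines: zepun mvrw qslxc dtjjg ptl qbfsk gzoj wws evh
Hunk 5: at line 3 remove [dtjjg,ptl] add [uwaq,utc] -> 9 lines: zepun mvrw qslxc uwaq utc qbfsk gzoj wws evh
Hunk 6: at line 2 remove [qslxc,uwaq,utc] add [sxw,zkll,ascao] -> 9 lines: zepun mvrw sxw zkll ascao qbfsk gzoj wws evh
Final line 7: gzoj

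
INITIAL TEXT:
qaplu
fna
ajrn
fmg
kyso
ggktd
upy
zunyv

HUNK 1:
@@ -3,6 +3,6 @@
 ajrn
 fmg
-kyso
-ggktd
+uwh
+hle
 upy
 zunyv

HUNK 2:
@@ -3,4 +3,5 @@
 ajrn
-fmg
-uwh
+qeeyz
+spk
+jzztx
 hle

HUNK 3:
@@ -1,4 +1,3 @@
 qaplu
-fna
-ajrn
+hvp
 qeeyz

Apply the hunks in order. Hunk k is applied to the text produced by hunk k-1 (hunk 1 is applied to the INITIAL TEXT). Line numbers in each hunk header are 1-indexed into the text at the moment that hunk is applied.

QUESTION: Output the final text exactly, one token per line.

Hunk 1: at line 3 remove [kyso,ggktd] add [uwh,hle] -> 8 lines: qaplu fna ajrn fmg uwh hle upy zunyv
Hunk 2: at line 3 remove [fmg,uwh] add [qeeyz,spk,jzztx] -> 9 lines: qaplu fna ajrn qeeyz spk jzztx hle upy zunyv
Hunk 3: at line 1 remove [fna,ajrn] add [hvp] -> 8 lines: qaplu hvp qeeyz spk jzztx hle upy zunyv

Answer: qaplu
hvp
qeeyz
spk
jzztx
hle
upy
zunyv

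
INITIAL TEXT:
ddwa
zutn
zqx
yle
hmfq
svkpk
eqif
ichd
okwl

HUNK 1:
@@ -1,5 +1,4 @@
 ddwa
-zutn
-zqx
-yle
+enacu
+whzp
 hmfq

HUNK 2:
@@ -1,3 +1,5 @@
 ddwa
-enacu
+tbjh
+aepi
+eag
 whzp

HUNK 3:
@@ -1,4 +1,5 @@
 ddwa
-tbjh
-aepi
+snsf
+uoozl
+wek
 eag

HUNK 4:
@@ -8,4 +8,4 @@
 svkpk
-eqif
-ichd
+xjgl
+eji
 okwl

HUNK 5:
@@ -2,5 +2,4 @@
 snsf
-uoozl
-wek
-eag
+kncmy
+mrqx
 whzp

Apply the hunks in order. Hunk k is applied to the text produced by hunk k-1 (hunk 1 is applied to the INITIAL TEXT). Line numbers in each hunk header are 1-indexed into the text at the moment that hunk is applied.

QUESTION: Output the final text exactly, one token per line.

Hunk 1: at line 1 remove [zutn,zqx,yle] add [enacu,whzp] -> 8 lines: ddwa enacu whzp hmfq svkpk eqif ichd okwl
Hunk 2: at line 1 remove [enacu] add [tbjh,aepi,eag] -> 10 lines: ddwa tbjh aepi eag whzp hmfq svkpk eqif ichd okwl
Hunk 3: at line 1 remove [tbjh,aepi] add [snsf,uoozl,wek] -> 11 lines: ddwa snsf uoozl wek eag whzp hmfq svkpk eqif ichd okwl
Hunk 4: at line 8 remove [eqif,ichd] add [xjgl,eji] -> 11 lines: ddwa snsf uoozl wek eag whzp hmfq svkpk xjgl eji okwl
Hunk 5: at line 2 remove [uoozl,wek,eag] add [kncmy,mrqx] -> 10 lines: ddwa snsf kncmy mrqx whzp hmfq svkpk xjgl eji okwl

Answer: ddwa
snsf
kncmy
mrqx
whzp
hmfq
svkpk
xjgl
eji
okwl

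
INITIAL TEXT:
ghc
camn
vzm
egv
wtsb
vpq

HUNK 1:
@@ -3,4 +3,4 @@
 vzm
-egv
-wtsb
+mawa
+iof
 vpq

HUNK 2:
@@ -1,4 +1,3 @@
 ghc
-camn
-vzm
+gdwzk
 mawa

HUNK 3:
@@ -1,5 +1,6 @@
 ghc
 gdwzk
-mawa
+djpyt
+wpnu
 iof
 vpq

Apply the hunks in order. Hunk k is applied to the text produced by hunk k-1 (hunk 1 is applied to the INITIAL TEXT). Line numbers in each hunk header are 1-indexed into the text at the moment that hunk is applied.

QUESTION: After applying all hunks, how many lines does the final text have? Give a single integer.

Hunk 1: at line 3 remove [egv,wtsb] add [mawa,iof] -> 6 lines: ghc camn vzm mawa iof vpq
Hunk 2: at line 1 remove [camn,vzm] add [gdwzk] -> 5 lines: ghc gdwzk mawa iof vpq
Hunk 3: at line 1 remove [mawa] add [djpyt,wpnu] -> 6 lines: ghc gdwzk djpyt wpnu iof vpq
Final line count: 6

Answer: 6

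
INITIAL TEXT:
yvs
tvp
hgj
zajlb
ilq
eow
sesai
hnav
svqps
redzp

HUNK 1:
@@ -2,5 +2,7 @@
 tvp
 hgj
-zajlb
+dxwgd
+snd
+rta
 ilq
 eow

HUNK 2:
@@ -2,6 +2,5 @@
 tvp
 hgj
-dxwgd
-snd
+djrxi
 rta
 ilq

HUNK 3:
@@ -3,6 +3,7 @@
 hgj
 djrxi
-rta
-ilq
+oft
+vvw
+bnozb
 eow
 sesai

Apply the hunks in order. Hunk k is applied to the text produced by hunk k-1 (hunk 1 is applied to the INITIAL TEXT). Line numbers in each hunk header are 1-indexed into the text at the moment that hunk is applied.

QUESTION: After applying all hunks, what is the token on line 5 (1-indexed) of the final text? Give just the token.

Hunk 1: at line 2 remove [zajlb] add [dxwgd,snd,rta] -> 12 lines: yvs tvp hgj dxwgd snd rta ilq eow sesai hnav svqps redzp
Hunk 2: at line 2 remove [dxwgd,snd] add [djrxi] -> 11 lines: yvs tvp hgj djrxi rta ilq eow sesai hnav svqps redzp
Hunk 3: at line 3 remove [rta,ilq] add [oft,vvw,bnozb] -> 12 lines: yvs tvp hgj djrxi oft vvw bnozb eow sesai hnav svqps redzp
Final line 5: oft

Answer: oft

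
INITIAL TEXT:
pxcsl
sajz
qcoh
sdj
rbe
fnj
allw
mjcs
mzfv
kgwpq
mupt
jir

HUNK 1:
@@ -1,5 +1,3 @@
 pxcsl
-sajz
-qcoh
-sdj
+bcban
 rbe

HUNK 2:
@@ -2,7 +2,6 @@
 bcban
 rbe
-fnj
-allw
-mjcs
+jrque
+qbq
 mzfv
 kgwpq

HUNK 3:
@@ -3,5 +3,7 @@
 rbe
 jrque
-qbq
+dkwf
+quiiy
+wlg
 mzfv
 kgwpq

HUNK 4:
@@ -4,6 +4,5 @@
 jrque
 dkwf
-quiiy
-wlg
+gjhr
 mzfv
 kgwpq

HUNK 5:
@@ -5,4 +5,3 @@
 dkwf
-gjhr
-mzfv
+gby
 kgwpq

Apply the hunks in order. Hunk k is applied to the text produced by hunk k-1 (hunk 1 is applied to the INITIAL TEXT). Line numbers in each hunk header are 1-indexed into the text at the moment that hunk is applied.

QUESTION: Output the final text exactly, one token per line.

Answer: pxcsl
bcban
rbe
jrque
dkwf
gby
kgwpq
mupt
jir

Derivation:
Hunk 1: at line 1 remove [sajz,qcoh,sdj] add [bcban] -> 10 lines: pxcsl bcban rbe fnj allw mjcs mzfv kgwpq mupt jir
Hunk 2: at line 2 remove [fnj,allw,mjcs] add [jrque,qbq] -> 9 lines: pxcsl bcban rbe jrque qbq mzfv kgwpq mupt jir
Hunk 3: at line 3 remove [qbq] add [dkwf,quiiy,wlg] -> 11 lines: pxcsl bcban rbe jrque dkwf quiiy wlg mzfv kgwpq mupt jir
Hunk 4: at line 4 remove [quiiy,wlg] add [gjhr] -> 10 lines: pxcsl bcban rbe jrque dkwf gjhr mzfv kgwpq mupt jir
Hunk 5: at line 5 remove [gjhr,mzfv] add [gby] -> 9 lines: pxcsl bcban rbe jrque dkwf gby kgwpq mupt jir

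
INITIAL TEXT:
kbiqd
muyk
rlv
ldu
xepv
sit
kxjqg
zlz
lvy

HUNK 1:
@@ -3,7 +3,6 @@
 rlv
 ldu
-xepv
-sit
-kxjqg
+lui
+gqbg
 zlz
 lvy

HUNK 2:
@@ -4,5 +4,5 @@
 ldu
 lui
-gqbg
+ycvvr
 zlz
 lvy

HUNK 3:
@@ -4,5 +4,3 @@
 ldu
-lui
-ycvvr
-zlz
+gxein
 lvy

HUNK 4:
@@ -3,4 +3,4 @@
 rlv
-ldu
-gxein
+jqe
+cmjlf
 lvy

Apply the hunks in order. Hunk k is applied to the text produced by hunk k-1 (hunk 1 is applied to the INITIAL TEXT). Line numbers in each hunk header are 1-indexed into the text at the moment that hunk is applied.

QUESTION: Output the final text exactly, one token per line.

Answer: kbiqd
muyk
rlv
jqe
cmjlf
lvy

Derivation:
Hunk 1: at line 3 remove [xepv,sit,kxjqg] add [lui,gqbg] -> 8 lines: kbiqd muyk rlv ldu lui gqbg zlz lvy
Hunk 2: at line 4 remove [gqbg] add [ycvvr] -> 8 lines: kbiqd muyk rlv ldu lui ycvvr zlz lvy
Hunk 3: at line 4 remove [lui,ycvvr,zlz] add [gxein] -> 6 lines: kbiqd muyk rlv ldu gxein lvy
Hunk 4: at line 3 remove [ldu,gxein] add [jqe,cmjlf] -> 6 lines: kbiqd muyk rlv jqe cmjlf lvy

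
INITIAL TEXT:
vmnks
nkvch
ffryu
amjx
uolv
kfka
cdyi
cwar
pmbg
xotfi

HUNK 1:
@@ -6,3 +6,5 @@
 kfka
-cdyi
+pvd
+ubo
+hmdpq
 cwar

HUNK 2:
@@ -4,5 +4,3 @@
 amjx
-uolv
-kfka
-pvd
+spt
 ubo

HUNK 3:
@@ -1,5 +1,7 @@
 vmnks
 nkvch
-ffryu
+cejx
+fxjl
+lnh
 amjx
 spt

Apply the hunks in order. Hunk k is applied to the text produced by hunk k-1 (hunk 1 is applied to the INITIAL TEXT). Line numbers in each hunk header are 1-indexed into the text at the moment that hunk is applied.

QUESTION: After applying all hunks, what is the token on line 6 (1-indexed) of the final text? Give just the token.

Answer: amjx

Derivation:
Hunk 1: at line 6 remove [cdyi] add [pvd,ubo,hmdpq] -> 12 lines: vmnks nkvch ffryu amjx uolv kfka pvd ubo hmdpq cwar pmbg xotfi
Hunk 2: at line 4 remove [uolv,kfka,pvd] add [spt] -> 10 lines: vmnks nkvch ffryu amjx spt ubo hmdpq cwar pmbg xotfi
Hunk 3: at line 1 remove [ffryu] add [cejx,fxjl,lnh] -> 12 lines: vmnks nkvch cejx fxjl lnh amjx spt ubo hmdpq cwar pmbg xotfi
Final line 6: amjx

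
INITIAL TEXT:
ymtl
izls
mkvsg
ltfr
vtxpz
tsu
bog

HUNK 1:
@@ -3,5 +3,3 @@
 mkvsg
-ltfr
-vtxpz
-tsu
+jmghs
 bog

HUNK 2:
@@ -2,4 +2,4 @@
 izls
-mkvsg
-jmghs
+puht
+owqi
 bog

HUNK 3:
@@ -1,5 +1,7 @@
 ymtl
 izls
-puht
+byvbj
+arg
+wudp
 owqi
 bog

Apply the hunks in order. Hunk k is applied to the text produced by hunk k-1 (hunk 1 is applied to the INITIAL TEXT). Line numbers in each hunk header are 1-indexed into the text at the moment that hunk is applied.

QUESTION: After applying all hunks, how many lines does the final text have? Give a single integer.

Answer: 7

Derivation:
Hunk 1: at line 3 remove [ltfr,vtxpz,tsu] add [jmghs] -> 5 lines: ymtl izls mkvsg jmghs bog
Hunk 2: at line 2 remove [mkvsg,jmghs] add [puht,owqi] -> 5 lines: ymtl izls puht owqi bog
Hunk 3: at line 1 remove [puht] add [byvbj,arg,wudp] -> 7 lines: ymtl izls byvbj arg wudp owqi bog
Final line count: 7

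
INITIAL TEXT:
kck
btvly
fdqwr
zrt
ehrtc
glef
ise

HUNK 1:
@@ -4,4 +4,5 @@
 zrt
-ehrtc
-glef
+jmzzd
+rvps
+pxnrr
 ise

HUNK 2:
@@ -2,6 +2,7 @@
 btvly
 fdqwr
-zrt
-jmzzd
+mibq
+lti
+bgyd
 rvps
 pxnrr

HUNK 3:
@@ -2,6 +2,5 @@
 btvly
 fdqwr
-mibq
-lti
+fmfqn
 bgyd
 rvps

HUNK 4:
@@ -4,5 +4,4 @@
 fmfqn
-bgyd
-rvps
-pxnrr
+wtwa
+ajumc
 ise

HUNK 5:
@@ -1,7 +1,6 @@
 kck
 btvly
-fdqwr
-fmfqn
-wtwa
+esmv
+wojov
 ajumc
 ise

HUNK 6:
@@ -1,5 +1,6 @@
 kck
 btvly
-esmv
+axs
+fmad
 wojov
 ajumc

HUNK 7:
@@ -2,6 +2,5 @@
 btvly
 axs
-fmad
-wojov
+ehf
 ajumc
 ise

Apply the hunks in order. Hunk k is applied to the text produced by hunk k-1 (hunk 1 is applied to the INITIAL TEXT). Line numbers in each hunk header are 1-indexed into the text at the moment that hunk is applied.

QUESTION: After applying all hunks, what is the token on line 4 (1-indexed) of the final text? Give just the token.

Answer: ehf

Derivation:
Hunk 1: at line 4 remove [ehrtc,glef] add [jmzzd,rvps,pxnrr] -> 8 lines: kck btvly fdqwr zrt jmzzd rvps pxnrr ise
Hunk 2: at line 2 remove [zrt,jmzzd] add [mibq,lti,bgyd] -> 9 lines: kck btvly fdqwr mibq lti bgyd rvps pxnrr ise
Hunk 3: at line 2 remove [mibq,lti] add [fmfqn] -> 8 lines: kck btvly fdqwr fmfqn bgyd rvps pxnrr ise
Hunk 4: at line 4 remove [bgyd,rvps,pxnrr] add [wtwa,ajumc] -> 7 lines: kck btvly fdqwr fmfqn wtwa ajumc ise
Hunk 5: at line 1 remove [fdqwr,fmfqn,wtwa] add [esmv,wojov] -> 6 lines: kck btvly esmv wojov ajumc ise
Hunk 6: at line 1 remove [esmv] add [axs,fmad] -> 7 lines: kck btvly axs fmad wojov ajumc ise
Hunk 7: at line 2 remove [fmad,wojov] add [ehf] -> 6 lines: kck btvly axs ehf ajumc ise
Final line 4: ehf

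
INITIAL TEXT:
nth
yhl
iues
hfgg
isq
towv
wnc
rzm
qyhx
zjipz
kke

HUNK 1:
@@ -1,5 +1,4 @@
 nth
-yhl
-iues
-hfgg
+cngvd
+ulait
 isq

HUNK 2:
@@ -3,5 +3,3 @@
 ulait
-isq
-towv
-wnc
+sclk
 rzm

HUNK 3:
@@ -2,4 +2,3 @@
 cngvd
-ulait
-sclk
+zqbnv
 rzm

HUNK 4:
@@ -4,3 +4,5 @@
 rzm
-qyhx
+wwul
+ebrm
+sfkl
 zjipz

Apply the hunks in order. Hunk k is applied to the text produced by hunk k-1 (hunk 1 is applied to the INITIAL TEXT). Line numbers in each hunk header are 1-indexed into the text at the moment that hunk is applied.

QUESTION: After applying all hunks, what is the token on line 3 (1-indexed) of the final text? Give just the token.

Answer: zqbnv

Derivation:
Hunk 1: at line 1 remove [yhl,iues,hfgg] add [cngvd,ulait] -> 10 lines: nth cngvd ulait isq towv wnc rzm qyhx zjipz kke
Hunk 2: at line 3 remove [isq,towv,wnc] add [sclk] -> 8 lines: nth cngvd ulait sclk rzm qyhx zjipz kke
Hunk 3: at line 2 remove [ulait,sclk] add [zqbnv] -> 7 lines: nth cngvd zqbnv rzm qyhx zjipz kke
Hunk 4: at line 4 remove [qyhx] add [wwul,ebrm,sfkl] -> 9 lines: nth cngvd zqbnv rzm wwul ebrm sfkl zjipz kke
Final line 3: zqbnv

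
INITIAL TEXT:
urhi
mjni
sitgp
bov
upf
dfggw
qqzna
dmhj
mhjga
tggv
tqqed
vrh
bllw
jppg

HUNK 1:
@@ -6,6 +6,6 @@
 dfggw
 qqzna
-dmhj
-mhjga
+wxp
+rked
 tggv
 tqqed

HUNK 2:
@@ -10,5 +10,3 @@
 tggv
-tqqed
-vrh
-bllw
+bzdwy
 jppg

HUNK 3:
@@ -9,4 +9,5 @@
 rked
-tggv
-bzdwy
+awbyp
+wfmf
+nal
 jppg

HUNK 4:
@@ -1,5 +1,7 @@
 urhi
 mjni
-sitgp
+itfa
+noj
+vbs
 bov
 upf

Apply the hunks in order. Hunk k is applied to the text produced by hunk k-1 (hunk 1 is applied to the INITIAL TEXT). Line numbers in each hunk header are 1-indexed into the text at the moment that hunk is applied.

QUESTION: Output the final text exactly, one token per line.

Hunk 1: at line 6 remove [dmhj,mhjga] add [wxp,rked] -> 14 lines: urhi mjni sitgp bov upf dfggw qqzna wxp rked tggv tqqed vrh bllw jppg
Hunk 2: at line 10 remove [tqqed,vrh,bllw] add [bzdwy] -> 12 lines: urhi mjni sitgp bov upf dfggw qqzna wxp rked tggv bzdwy jppg
Hunk 3: at line 9 remove [tggv,bzdwy] add [awbyp,wfmf,nal] -> 13 lines: urhi mjni sitgp bov upf dfggw qqzna wxp rked awbyp wfmf nal jppg
Hunk 4: at line 1 remove [sitgp] add [itfa,noj,vbs] -> 15 lines: urhi mjni itfa noj vbs bov upf dfggw qqzna wxp rked awbyp wfmf nal jppg

Answer: urhi
mjni
itfa
noj
vbs
bov
upf
dfggw
qqzna
wxp
rked
awbyp
wfmf
nal
jppg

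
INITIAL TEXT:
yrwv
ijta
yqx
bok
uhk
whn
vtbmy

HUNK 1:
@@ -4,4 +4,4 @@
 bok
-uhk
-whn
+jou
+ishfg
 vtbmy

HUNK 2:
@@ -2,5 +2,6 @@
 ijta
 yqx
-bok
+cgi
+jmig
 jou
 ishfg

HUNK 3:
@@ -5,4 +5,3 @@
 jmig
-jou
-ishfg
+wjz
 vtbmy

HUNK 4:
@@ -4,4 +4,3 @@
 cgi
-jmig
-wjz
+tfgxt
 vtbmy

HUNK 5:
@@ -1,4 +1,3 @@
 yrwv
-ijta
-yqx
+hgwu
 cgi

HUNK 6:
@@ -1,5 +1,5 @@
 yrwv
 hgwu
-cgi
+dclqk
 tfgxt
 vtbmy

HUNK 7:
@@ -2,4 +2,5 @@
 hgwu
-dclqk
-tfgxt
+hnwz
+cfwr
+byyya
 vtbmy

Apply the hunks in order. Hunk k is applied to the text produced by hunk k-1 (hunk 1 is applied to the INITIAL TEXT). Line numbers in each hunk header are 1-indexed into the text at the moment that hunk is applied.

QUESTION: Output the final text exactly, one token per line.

Hunk 1: at line 4 remove [uhk,whn] add [jou,ishfg] -> 7 lines: yrwv ijta yqx bok jou ishfg vtbmy
Hunk 2: at line 2 remove [bok] add [cgi,jmig] -> 8 lines: yrwv ijta yqx cgi jmig jou ishfg vtbmy
Hunk 3: at line 5 remove [jou,ishfg] add [wjz] -> 7 lines: yrwv ijta yqx cgi jmig wjz vtbmy
Hunk 4: at line 4 remove [jmig,wjz] add [tfgxt] -> 6 lines: yrwv ijta yqx cgi tfgxt vtbmy
Hunk 5: at line 1 remove [ijta,yqx] add [hgwu] -> 5 lines: yrwv hgwu cgi tfgxt vtbmy
Hunk 6: at line 1 remove [cgi] add [dclqk] -> 5 lines: yrwv hgwu dclqk tfgxt vtbmy
Hunk 7: at line 2 remove [dclqk,tfgxt] add [hnwz,cfwr,byyya] -> 6 lines: yrwv hgwu hnwz cfwr byyya vtbmy

Answer: yrwv
hgwu
hnwz
cfwr
byyya
vtbmy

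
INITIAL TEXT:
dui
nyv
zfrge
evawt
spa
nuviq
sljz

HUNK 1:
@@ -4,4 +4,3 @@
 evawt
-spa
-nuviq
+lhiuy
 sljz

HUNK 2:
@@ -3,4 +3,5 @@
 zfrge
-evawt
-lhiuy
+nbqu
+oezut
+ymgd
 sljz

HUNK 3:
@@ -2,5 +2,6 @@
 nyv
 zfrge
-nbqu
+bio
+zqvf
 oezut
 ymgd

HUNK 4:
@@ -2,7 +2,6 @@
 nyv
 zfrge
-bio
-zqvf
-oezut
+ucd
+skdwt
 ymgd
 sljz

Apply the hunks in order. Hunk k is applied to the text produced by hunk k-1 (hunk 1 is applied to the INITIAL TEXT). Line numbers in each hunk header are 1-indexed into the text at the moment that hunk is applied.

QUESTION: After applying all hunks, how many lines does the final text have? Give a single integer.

Hunk 1: at line 4 remove [spa,nuviq] add [lhiuy] -> 6 lines: dui nyv zfrge evawt lhiuy sljz
Hunk 2: at line 3 remove [evawt,lhiuy] add [nbqu,oezut,ymgd] -> 7 lines: dui nyv zfrge nbqu oezut ymgd sljz
Hunk 3: at line 2 remove [nbqu] add [bio,zqvf] -> 8 lines: dui nyv zfrge bio zqvf oezut ymgd sljz
Hunk 4: at line 2 remove [bio,zqvf,oezut] add [ucd,skdwt] -> 7 lines: dui nyv zfrge ucd skdwt ymgd sljz
Final line count: 7

Answer: 7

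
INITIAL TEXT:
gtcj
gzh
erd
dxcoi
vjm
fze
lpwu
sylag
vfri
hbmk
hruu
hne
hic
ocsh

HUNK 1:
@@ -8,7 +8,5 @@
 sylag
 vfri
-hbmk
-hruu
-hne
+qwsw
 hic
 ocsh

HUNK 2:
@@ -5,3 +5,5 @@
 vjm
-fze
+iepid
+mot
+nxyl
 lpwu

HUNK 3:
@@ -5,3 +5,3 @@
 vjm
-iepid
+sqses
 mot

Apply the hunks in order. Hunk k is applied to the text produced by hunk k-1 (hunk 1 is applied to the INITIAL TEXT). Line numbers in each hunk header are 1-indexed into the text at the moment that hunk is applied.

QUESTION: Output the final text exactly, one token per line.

Hunk 1: at line 8 remove [hbmk,hruu,hne] add [qwsw] -> 12 lines: gtcj gzh erd dxcoi vjm fze lpwu sylag vfri qwsw hic ocsh
Hunk 2: at line 5 remove [fze] add [iepid,mot,nxyl] -> 14 lines: gtcj gzh erd dxcoi vjm iepid mot nxyl lpwu sylag vfri qwsw hic ocsh
Hunk 3: at line 5 remove [iepid] add [sqses] -> 14 lines: gtcj gzh erd dxcoi vjm sqses mot nxyl lpwu sylag vfri qwsw hic ocsh

Answer: gtcj
gzh
erd
dxcoi
vjm
sqses
mot
nxyl
lpwu
sylag
vfri
qwsw
hic
ocsh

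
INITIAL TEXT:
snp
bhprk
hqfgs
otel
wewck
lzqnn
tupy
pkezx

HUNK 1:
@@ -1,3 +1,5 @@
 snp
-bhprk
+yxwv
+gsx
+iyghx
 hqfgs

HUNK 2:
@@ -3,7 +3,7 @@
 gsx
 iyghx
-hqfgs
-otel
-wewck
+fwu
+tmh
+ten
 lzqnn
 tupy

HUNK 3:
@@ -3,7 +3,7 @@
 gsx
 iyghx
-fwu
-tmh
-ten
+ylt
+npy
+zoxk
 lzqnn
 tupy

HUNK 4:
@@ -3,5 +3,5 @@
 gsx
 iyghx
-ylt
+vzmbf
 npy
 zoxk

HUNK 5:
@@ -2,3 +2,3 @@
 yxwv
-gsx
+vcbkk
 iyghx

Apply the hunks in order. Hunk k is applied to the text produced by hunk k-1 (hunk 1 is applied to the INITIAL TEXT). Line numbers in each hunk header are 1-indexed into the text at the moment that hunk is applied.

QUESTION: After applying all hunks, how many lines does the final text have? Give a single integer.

Answer: 10

Derivation:
Hunk 1: at line 1 remove [bhprk] add [yxwv,gsx,iyghx] -> 10 lines: snp yxwv gsx iyghx hqfgs otel wewck lzqnn tupy pkezx
Hunk 2: at line 3 remove [hqfgs,otel,wewck] add [fwu,tmh,ten] -> 10 lines: snp yxwv gsx iyghx fwu tmh ten lzqnn tupy pkezx
Hunk 3: at line 3 remove [fwu,tmh,ten] add [ylt,npy,zoxk] -> 10 lines: snp yxwv gsx iyghx ylt npy zoxk lzqnn tupy pkezx
Hunk 4: at line 3 remove [ylt] add [vzmbf] -> 10 lines: snp yxwv gsx iyghx vzmbf npy zoxk lzqnn tupy pkezx
Hunk 5: at line 2 remove [gsx] add [vcbkk] -> 10 lines: snp yxwv vcbkk iyghx vzmbf npy zoxk lzqnn tupy pkezx
Final line count: 10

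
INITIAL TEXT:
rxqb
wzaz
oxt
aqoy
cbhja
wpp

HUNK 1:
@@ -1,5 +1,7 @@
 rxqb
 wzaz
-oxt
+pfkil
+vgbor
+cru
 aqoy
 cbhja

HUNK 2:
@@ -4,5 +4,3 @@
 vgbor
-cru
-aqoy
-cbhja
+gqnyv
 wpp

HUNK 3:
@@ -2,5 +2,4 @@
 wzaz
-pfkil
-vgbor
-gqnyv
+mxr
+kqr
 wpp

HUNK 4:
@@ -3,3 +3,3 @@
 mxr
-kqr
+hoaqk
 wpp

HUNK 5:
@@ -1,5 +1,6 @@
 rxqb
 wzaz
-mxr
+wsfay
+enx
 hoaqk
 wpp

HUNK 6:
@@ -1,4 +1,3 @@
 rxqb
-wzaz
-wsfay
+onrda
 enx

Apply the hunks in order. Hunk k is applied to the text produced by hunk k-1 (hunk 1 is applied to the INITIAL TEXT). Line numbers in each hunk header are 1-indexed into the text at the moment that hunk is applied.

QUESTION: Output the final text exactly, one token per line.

Hunk 1: at line 1 remove [oxt] add [pfkil,vgbor,cru] -> 8 lines: rxqb wzaz pfkil vgbor cru aqoy cbhja wpp
Hunk 2: at line 4 remove [cru,aqoy,cbhja] add [gqnyv] -> 6 lines: rxqb wzaz pfkil vgbor gqnyv wpp
Hunk 3: at line 2 remove [pfkil,vgbor,gqnyv] add [mxr,kqr] -> 5 lines: rxqb wzaz mxr kqr wpp
Hunk 4: at line 3 remove [kqr] add [hoaqk] -> 5 lines: rxqb wzaz mxr hoaqk wpp
Hunk 5: at line 1 remove [mxr] add [wsfay,enx] -> 6 lines: rxqb wzaz wsfay enx hoaqk wpp
Hunk 6: at line 1 remove [wzaz,wsfay] add [onrda] -> 5 lines: rxqb onrda enx hoaqk wpp

Answer: rxqb
onrda
enx
hoaqk
wpp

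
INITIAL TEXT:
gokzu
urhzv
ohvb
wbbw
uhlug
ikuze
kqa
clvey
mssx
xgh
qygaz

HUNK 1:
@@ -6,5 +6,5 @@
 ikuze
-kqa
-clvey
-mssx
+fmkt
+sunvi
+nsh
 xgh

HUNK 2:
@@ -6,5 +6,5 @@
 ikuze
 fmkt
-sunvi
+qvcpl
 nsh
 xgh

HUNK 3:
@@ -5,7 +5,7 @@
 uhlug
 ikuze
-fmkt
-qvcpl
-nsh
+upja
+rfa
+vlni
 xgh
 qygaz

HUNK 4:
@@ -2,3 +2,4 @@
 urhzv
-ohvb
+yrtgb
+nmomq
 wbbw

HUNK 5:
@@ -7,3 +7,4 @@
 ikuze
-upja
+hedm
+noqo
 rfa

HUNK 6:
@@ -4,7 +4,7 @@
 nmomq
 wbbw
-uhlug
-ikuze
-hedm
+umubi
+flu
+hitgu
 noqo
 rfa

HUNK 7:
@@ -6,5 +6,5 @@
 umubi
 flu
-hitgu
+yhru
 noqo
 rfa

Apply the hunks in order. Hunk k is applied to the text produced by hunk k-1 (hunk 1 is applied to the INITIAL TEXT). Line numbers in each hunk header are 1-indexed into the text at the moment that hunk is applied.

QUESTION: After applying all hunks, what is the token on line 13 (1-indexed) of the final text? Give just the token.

Hunk 1: at line 6 remove [kqa,clvey,mssx] add [fmkt,sunvi,nsh] -> 11 lines: gokzu urhzv ohvb wbbw uhlug ikuze fmkt sunvi nsh xgh qygaz
Hunk 2: at line 6 remove [sunvi] add [qvcpl] -> 11 lines: gokzu urhzv ohvb wbbw uhlug ikuze fmkt qvcpl nsh xgh qygaz
Hunk 3: at line 5 remove [fmkt,qvcpl,nsh] add [upja,rfa,vlni] -> 11 lines: gokzu urhzv ohvb wbbw uhlug ikuze upja rfa vlni xgh qygaz
Hunk 4: at line 2 remove [ohvb] add [yrtgb,nmomq] -> 12 lines: gokzu urhzv yrtgb nmomq wbbw uhlug ikuze upja rfa vlni xgh qygaz
Hunk 5: at line 7 remove [upja] add [hedm,noqo] -> 13 lines: gokzu urhzv yrtgb nmomq wbbw uhlug ikuze hedm noqo rfa vlni xgh qygaz
Hunk 6: at line 4 remove [uhlug,ikuze,hedm] add [umubi,flu,hitgu] -> 13 lines: gokzu urhzv yrtgb nmomq wbbw umubi flu hitgu noqo rfa vlni xgh qygaz
Hunk 7: at line 6 remove [hitgu] add [yhru] -> 13 lines: gokzu urhzv yrtgb nmomq wbbw umubi flu yhru noqo rfa vlni xgh qygaz
Final line 13: qygaz

Answer: qygaz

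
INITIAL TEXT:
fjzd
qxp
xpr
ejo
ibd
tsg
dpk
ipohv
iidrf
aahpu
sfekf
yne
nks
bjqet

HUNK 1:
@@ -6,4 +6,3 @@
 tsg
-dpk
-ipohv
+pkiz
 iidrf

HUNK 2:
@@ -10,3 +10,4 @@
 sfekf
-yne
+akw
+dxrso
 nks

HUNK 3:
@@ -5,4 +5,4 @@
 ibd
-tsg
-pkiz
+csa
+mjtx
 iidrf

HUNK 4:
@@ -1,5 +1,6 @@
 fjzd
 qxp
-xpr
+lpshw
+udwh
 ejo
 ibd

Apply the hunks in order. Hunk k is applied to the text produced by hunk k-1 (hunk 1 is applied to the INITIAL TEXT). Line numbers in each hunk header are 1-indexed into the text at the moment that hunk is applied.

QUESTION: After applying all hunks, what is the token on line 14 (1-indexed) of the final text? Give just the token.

Answer: nks

Derivation:
Hunk 1: at line 6 remove [dpk,ipohv] add [pkiz] -> 13 lines: fjzd qxp xpr ejo ibd tsg pkiz iidrf aahpu sfekf yne nks bjqet
Hunk 2: at line 10 remove [yne] add [akw,dxrso] -> 14 lines: fjzd qxp xpr ejo ibd tsg pkiz iidrf aahpu sfekf akw dxrso nks bjqet
Hunk 3: at line 5 remove [tsg,pkiz] add [csa,mjtx] -> 14 lines: fjzd qxp xpr ejo ibd csa mjtx iidrf aahpu sfekf akw dxrso nks bjqet
Hunk 4: at line 1 remove [xpr] add [lpshw,udwh] -> 15 lines: fjzd qxp lpshw udwh ejo ibd csa mjtx iidrf aahpu sfekf akw dxrso nks bjqet
Final line 14: nks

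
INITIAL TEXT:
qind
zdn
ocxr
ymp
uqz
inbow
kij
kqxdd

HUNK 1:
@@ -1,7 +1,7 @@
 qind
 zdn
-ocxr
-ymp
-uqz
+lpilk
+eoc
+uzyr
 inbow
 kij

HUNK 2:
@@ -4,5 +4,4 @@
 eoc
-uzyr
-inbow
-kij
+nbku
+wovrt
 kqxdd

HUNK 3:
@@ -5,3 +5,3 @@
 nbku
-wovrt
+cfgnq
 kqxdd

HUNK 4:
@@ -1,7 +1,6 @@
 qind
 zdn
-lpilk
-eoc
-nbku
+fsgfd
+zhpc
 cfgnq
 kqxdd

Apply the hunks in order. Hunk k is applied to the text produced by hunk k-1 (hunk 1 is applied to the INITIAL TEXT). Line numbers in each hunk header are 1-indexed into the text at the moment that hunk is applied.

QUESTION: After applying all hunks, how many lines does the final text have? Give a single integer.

Answer: 6

Derivation:
Hunk 1: at line 1 remove [ocxr,ymp,uqz] add [lpilk,eoc,uzyr] -> 8 lines: qind zdn lpilk eoc uzyr inbow kij kqxdd
Hunk 2: at line 4 remove [uzyr,inbow,kij] add [nbku,wovrt] -> 7 lines: qind zdn lpilk eoc nbku wovrt kqxdd
Hunk 3: at line 5 remove [wovrt] add [cfgnq] -> 7 lines: qind zdn lpilk eoc nbku cfgnq kqxdd
Hunk 4: at line 1 remove [lpilk,eoc,nbku] add [fsgfd,zhpc] -> 6 lines: qind zdn fsgfd zhpc cfgnq kqxdd
Final line count: 6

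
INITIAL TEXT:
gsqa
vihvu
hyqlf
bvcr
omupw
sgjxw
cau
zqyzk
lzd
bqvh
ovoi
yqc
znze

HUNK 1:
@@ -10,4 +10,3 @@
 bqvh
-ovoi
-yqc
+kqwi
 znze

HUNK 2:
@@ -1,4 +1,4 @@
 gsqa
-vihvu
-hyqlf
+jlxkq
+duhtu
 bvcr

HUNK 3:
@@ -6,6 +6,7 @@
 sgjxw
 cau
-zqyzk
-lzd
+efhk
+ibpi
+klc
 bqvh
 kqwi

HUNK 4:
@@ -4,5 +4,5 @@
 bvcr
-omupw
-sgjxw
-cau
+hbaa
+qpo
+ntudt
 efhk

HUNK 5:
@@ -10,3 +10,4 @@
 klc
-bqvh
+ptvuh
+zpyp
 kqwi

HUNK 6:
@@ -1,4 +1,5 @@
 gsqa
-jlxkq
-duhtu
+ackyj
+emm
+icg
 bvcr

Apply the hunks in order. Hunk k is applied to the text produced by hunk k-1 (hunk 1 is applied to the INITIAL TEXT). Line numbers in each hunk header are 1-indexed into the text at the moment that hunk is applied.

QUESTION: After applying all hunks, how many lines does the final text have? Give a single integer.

Hunk 1: at line 10 remove [ovoi,yqc] add [kqwi] -> 12 lines: gsqa vihvu hyqlf bvcr omupw sgjxw cau zqyzk lzd bqvh kqwi znze
Hunk 2: at line 1 remove [vihvu,hyqlf] add [jlxkq,duhtu] -> 12 lines: gsqa jlxkq duhtu bvcr omupw sgjxw cau zqyzk lzd bqvh kqwi znze
Hunk 3: at line 6 remove [zqyzk,lzd] add [efhk,ibpi,klc] -> 13 lines: gsqa jlxkq duhtu bvcr omupw sgjxw cau efhk ibpi klc bqvh kqwi znze
Hunk 4: at line 4 remove [omupw,sgjxw,cau] add [hbaa,qpo,ntudt] -> 13 lines: gsqa jlxkq duhtu bvcr hbaa qpo ntudt efhk ibpi klc bqvh kqwi znze
Hunk 5: at line 10 remove [bqvh] add [ptvuh,zpyp] -> 14 lines: gsqa jlxkq duhtu bvcr hbaa qpo ntudt efhk ibpi klc ptvuh zpyp kqwi znze
Hunk 6: at line 1 remove [jlxkq,duhtu] add [ackyj,emm,icg] -> 15 lines: gsqa ackyj emm icg bvcr hbaa qpo ntudt efhk ibpi klc ptvuh zpyp kqwi znze
Final line count: 15

Answer: 15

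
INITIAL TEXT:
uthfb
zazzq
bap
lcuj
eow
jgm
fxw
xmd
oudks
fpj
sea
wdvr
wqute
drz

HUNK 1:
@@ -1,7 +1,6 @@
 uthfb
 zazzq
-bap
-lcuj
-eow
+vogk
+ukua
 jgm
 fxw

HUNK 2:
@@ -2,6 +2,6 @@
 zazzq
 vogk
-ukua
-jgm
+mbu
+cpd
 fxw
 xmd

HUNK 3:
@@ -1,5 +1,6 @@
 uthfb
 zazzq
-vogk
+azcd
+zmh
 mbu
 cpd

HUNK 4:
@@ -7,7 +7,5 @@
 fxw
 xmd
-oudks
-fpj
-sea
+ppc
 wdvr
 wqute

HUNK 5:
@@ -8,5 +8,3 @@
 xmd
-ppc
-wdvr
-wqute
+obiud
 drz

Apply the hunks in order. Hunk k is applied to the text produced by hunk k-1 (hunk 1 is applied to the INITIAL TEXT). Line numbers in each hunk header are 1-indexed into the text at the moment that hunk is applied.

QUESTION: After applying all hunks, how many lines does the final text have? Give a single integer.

Hunk 1: at line 1 remove [bap,lcuj,eow] add [vogk,ukua] -> 13 lines: uthfb zazzq vogk ukua jgm fxw xmd oudks fpj sea wdvr wqute drz
Hunk 2: at line 2 remove [ukua,jgm] add [mbu,cpd] -> 13 lines: uthfb zazzq vogk mbu cpd fxw xmd oudks fpj sea wdvr wqute drz
Hunk 3: at line 1 remove [vogk] add [azcd,zmh] -> 14 lines: uthfb zazzq azcd zmh mbu cpd fxw xmd oudks fpj sea wdvr wqute drz
Hunk 4: at line 7 remove [oudks,fpj,sea] add [ppc] -> 12 lines: uthfb zazzq azcd zmh mbu cpd fxw xmd ppc wdvr wqute drz
Hunk 5: at line 8 remove [ppc,wdvr,wqute] add [obiud] -> 10 lines: uthfb zazzq azcd zmh mbu cpd fxw xmd obiud drz
Final line count: 10

Answer: 10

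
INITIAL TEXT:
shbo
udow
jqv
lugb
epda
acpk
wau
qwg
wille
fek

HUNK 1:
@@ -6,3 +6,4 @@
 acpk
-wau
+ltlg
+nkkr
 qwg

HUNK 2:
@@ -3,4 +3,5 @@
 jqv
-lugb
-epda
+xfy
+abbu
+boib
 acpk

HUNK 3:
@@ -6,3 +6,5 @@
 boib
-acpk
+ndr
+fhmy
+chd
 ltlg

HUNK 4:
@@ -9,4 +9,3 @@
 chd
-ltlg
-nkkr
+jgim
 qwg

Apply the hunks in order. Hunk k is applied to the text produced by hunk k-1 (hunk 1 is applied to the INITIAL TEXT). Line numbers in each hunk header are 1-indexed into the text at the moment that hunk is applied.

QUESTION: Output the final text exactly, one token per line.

Answer: shbo
udow
jqv
xfy
abbu
boib
ndr
fhmy
chd
jgim
qwg
wille
fek

Derivation:
Hunk 1: at line 6 remove [wau] add [ltlg,nkkr] -> 11 lines: shbo udow jqv lugb epda acpk ltlg nkkr qwg wille fek
Hunk 2: at line 3 remove [lugb,epda] add [xfy,abbu,boib] -> 12 lines: shbo udow jqv xfy abbu boib acpk ltlg nkkr qwg wille fek
Hunk 3: at line 6 remove [acpk] add [ndr,fhmy,chd] -> 14 lines: shbo udow jqv xfy abbu boib ndr fhmy chd ltlg nkkr qwg wille fek
Hunk 4: at line 9 remove [ltlg,nkkr] add [jgim] -> 13 lines: shbo udow jqv xfy abbu boib ndr fhmy chd jgim qwg wille fek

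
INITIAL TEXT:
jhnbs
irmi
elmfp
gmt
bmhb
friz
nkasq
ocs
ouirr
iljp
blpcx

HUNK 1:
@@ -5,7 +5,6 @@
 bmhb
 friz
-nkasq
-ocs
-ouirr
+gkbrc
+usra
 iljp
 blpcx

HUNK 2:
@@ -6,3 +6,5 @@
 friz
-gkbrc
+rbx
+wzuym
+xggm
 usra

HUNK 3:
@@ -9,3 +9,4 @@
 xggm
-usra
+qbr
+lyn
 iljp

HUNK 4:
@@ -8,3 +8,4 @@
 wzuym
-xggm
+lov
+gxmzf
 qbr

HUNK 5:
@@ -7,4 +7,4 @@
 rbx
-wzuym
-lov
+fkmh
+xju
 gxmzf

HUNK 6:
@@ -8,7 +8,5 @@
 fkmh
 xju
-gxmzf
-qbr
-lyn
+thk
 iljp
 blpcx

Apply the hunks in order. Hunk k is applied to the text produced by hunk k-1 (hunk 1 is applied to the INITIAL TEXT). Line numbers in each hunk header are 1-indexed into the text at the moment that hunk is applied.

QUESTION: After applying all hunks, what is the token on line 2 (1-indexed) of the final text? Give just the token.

Hunk 1: at line 5 remove [nkasq,ocs,ouirr] add [gkbrc,usra] -> 10 lines: jhnbs irmi elmfp gmt bmhb friz gkbrc usra iljp blpcx
Hunk 2: at line 6 remove [gkbrc] add [rbx,wzuym,xggm] -> 12 lines: jhnbs irmi elmfp gmt bmhb friz rbx wzuym xggm usra iljp blpcx
Hunk 3: at line 9 remove [usra] add [qbr,lyn] -> 13 lines: jhnbs irmi elmfp gmt bmhb friz rbx wzuym xggm qbr lyn iljp blpcx
Hunk 4: at line 8 remove [xggm] add [lov,gxmzf] -> 14 lines: jhnbs irmi elmfp gmt bmhb friz rbx wzuym lov gxmzf qbr lyn iljp blpcx
Hunk 5: at line 7 remove [wzuym,lov] add [fkmh,xju] -> 14 lines: jhnbs irmi elmfp gmt bmhb friz rbx fkmh xju gxmzf qbr lyn iljp blpcx
Hunk 6: at line 8 remove [gxmzf,qbr,lyn] add [thk] -> 12 lines: jhnbs irmi elmfp gmt bmhb friz rbx fkmh xju thk iljp blpcx
Final line 2: irmi

Answer: irmi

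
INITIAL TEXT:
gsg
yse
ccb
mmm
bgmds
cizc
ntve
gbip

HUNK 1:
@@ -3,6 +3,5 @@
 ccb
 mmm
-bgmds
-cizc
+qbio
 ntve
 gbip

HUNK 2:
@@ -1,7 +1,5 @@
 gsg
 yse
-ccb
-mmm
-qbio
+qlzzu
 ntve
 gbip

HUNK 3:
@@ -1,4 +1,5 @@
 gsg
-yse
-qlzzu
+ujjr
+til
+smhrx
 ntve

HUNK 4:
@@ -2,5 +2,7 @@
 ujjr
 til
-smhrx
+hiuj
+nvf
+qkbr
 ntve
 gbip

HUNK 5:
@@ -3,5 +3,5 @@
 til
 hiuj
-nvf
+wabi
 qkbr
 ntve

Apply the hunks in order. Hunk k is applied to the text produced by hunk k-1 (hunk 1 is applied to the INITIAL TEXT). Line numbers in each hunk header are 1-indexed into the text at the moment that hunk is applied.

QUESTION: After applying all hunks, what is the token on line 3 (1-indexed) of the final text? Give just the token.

Answer: til

Derivation:
Hunk 1: at line 3 remove [bgmds,cizc] add [qbio] -> 7 lines: gsg yse ccb mmm qbio ntve gbip
Hunk 2: at line 1 remove [ccb,mmm,qbio] add [qlzzu] -> 5 lines: gsg yse qlzzu ntve gbip
Hunk 3: at line 1 remove [yse,qlzzu] add [ujjr,til,smhrx] -> 6 lines: gsg ujjr til smhrx ntve gbip
Hunk 4: at line 2 remove [smhrx] add [hiuj,nvf,qkbr] -> 8 lines: gsg ujjr til hiuj nvf qkbr ntve gbip
Hunk 5: at line 3 remove [nvf] add [wabi] -> 8 lines: gsg ujjr til hiuj wabi qkbr ntve gbip
Final line 3: til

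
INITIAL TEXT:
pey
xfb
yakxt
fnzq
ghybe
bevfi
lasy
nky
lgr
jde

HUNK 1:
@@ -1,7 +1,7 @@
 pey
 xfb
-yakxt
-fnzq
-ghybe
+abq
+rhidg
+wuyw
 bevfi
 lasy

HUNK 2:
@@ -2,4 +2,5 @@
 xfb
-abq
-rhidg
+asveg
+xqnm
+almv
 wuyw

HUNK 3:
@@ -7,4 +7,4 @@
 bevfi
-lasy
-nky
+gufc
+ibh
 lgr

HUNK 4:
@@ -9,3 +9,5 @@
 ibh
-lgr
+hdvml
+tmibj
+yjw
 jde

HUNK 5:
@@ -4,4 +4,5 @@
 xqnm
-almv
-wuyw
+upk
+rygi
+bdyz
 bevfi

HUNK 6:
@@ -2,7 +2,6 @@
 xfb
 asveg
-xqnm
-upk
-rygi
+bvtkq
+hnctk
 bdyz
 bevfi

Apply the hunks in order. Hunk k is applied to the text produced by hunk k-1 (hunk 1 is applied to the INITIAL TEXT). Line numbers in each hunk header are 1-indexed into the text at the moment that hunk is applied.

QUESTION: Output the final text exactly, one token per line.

Hunk 1: at line 1 remove [yakxt,fnzq,ghybe] add [abq,rhidg,wuyw] -> 10 lines: pey xfb abq rhidg wuyw bevfi lasy nky lgr jde
Hunk 2: at line 2 remove [abq,rhidg] add [asveg,xqnm,almv] -> 11 lines: pey xfb asveg xqnm almv wuyw bevfi lasy nky lgr jde
Hunk 3: at line 7 remove [lasy,nky] add [gufc,ibh] -> 11 lines: pey xfb asveg xqnm almv wuyw bevfi gufc ibh lgr jde
Hunk 4: at line 9 remove [lgr] add [hdvml,tmibj,yjw] -> 13 lines: pey xfb asveg xqnm almv wuyw bevfi gufc ibh hdvml tmibj yjw jde
Hunk 5: at line 4 remove [almv,wuyw] add [upk,rygi,bdyz] -> 14 lines: pey xfb asveg xqnm upk rygi bdyz bevfi gufc ibh hdvml tmibj yjw jde
Hunk 6: at line 2 remove [xqnm,upk,rygi] add [bvtkq,hnctk] -> 13 lines: pey xfb asveg bvtkq hnctk bdyz bevfi gufc ibh hdvml tmibj yjw jde

Answer: pey
xfb
asveg
bvtkq
hnctk
bdyz
bevfi
gufc
ibh
hdvml
tmibj
yjw
jde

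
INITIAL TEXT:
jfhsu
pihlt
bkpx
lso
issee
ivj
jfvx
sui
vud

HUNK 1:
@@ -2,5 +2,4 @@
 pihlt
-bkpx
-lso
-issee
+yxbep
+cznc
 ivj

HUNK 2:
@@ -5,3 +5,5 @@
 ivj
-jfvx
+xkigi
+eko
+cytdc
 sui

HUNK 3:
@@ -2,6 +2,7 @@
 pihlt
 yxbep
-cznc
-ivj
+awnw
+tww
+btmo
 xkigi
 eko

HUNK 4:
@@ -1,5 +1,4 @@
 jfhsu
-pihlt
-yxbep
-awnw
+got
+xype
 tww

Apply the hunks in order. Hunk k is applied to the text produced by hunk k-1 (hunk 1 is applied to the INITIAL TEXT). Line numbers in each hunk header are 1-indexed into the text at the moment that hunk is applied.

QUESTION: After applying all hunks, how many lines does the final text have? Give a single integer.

Hunk 1: at line 2 remove [bkpx,lso,issee] add [yxbep,cznc] -> 8 lines: jfhsu pihlt yxbep cznc ivj jfvx sui vud
Hunk 2: at line 5 remove [jfvx] add [xkigi,eko,cytdc] -> 10 lines: jfhsu pihlt yxbep cznc ivj xkigi eko cytdc sui vud
Hunk 3: at line 2 remove [cznc,ivj] add [awnw,tww,btmo] -> 11 lines: jfhsu pihlt yxbep awnw tww btmo xkigi eko cytdc sui vud
Hunk 4: at line 1 remove [pihlt,yxbep,awnw] add [got,xype] -> 10 lines: jfhsu got xype tww btmo xkigi eko cytdc sui vud
Final line count: 10

Answer: 10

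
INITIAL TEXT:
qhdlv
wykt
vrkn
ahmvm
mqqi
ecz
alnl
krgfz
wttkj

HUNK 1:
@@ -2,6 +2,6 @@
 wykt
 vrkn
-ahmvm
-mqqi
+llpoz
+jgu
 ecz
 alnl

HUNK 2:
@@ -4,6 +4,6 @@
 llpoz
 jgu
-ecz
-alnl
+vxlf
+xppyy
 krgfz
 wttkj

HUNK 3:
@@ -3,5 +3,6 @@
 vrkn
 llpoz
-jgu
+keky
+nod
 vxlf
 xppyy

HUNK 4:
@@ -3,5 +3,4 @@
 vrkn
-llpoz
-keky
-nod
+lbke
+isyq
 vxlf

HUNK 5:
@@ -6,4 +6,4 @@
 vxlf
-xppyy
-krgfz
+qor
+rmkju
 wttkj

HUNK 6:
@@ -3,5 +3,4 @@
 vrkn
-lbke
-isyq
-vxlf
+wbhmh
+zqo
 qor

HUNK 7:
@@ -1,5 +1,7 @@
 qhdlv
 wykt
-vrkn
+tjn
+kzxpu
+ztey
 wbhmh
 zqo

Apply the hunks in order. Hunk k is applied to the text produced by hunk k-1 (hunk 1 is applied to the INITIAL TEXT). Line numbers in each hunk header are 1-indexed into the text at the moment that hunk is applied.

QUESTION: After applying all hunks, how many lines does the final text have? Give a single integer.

Answer: 10

Derivation:
Hunk 1: at line 2 remove [ahmvm,mqqi] add [llpoz,jgu] -> 9 lines: qhdlv wykt vrkn llpoz jgu ecz alnl krgfz wttkj
Hunk 2: at line 4 remove [ecz,alnl] add [vxlf,xppyy] -> 9 lines: qhdlv wykt vrkn llpoz jgu vxlf xppyy krgfz wttkj
Hunk 3: at line 3 remove [jgu] add [keky,nod] -> 10 lines: qhdlv wykt vrkn llpoz keky nod vxlf xppyy krgfz wttkj
Hunk 4: at line 3 remove [llpoz,keky,nod] add [lbke,isyq] -> 9 lines: qhdlv wykt vrkn lbke isyq vxlf xppyy krgfz wttkj
Hunk 5: at line 6 remove [xppyy,krgfz] add [qor,rmkju] -> 9 lines: qhdlv wykt vrkn lbke isyq vxlf qor rmkju wttkj
Hunk 6: at line 3 remove [lbke,isyq,vxlf] add [wbhmh,zqo] -> 8 lines: qhdlv wykt vrkn wbhmh zqo qor rmkju wttkj
Hunk 7: at line 1 remove [vrkn] add [tjn,kzxpu,ztey] -> 10 lines: qhdlv wykt tjn kzxpu ztey wbhmh zqo qor rmkju wttkj
Final line count: 10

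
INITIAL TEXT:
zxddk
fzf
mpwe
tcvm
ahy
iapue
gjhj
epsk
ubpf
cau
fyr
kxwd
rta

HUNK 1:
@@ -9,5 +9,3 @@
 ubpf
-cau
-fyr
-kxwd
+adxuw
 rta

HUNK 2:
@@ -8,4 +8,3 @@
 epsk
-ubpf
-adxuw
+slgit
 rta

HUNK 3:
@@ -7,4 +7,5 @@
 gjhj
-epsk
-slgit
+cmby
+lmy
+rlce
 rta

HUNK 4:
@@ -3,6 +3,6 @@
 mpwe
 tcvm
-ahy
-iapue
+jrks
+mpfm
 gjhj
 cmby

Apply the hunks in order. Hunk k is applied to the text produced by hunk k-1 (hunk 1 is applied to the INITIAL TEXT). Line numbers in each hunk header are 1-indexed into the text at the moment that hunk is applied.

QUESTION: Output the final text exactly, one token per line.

Hunk 1: at line 9 remove [cau,fyr,kxwd] add [adxuw] -> 11 lines: zxddk fzf mpwe tcvm ahy iapue gjhj epsk ubpf adxuw rta
Hunk 2: at line 8 remove [ubpf,adxuw] add [slgit] -> 10 lines: zxddk fzf mpwe tcvm ahy iapue gjhj epsk slgit rta
Hunk 3: at line 7 remove [epsk,slgit] add [cmby,lmy,rlce] -> 11 lines: zxddk fzf mpwe tcvm ahy iapue gjhj cmby lmy rlce rta
Hunk 4: at line 3 remove [ahy,iapue] add [jrks,mpfm] -> 11 lines: zxddk fzf mpwe tcvm jrks mpfm gjhj cmby lmy rlce rta

Answer: zxddk
fzf
mpwe
tcvm
jrks
mpfm
gjhj
cmby
lmy
rlce
rta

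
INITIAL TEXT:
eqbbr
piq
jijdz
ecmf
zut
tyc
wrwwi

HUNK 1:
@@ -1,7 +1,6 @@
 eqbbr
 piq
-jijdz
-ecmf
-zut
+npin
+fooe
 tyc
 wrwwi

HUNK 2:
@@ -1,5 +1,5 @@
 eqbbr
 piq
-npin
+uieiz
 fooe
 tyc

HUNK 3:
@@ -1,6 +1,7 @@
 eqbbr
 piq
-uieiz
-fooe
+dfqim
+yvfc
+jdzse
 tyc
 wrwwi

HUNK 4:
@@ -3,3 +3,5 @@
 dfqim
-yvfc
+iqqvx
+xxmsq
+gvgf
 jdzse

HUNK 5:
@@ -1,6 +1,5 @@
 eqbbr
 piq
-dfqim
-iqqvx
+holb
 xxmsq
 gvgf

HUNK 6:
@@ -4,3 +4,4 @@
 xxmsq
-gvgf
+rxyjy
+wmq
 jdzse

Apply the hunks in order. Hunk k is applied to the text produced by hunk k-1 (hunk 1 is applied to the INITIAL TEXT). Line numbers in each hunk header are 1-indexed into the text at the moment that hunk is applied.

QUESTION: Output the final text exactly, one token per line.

Hunk 1: at line 1 remove [jijdz,ecmf,zut] add [npin,fooe] -> 6 lines: eqbbr piq npin fooe tyc wrwwi
Hunk 2: at line 1 remove [npin] add [uieiz] -> 6 lines: eqbbr piq uieiz fooe tyc wrwwi
Hunk 3: at line 1 remove [uieiz,fooe] add [dfqim,yvfc,jdzse] -> 7 lines: eqbbr piq dfqim yvfc jdzse tyc wrwwi
Hunk 4: at line 3 remove [yvfc] add [iqqvx,xxmsq,gvgf] -> 9 lines: eqbbr piq dfqim iqqvx xxmsq gvgf jdzse tyc wrwwi
Hunk 5: at line 1 remove [dfqim,iqqvx] add [holb] -> 8 lines: eqbbr piq holb xxmsq gvgf jdzse tyc wrwwi
Hunk 6: at line 4 remove [gvgf] add [rxyjy,wmq] -> 9 lines: eqbbr piq holb xxmsq rxyjy wmq jdzse tyc wrwwi

Answer: eqbbr
piq
holb
xxmsq
rxyjy
wmq
jdzse
tyc
wrwwi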